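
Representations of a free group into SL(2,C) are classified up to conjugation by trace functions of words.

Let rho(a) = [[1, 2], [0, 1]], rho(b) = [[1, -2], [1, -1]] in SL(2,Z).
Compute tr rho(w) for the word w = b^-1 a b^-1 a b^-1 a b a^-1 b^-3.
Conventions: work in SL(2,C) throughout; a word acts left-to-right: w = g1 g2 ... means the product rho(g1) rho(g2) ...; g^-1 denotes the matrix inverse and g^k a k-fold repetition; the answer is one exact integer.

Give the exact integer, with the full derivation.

rho(b^-1) = [[-1, 2], [-1, 1]]
... * rho(a) = [[1, 2], [0, 1]]  ->  [[-1, 0], [-1, -1]]
... * rho(b^-1) = [[-1, 2], [-1, 1]]  ->  [[1, -2], [2, -3]]
... * rho(a) = [[1, 2], [0, 1]]  ->  [[1, 0], [2, 1]]
... * rho(b^-1) = [[-1, 2], [-1, 1]]  ->  [[-1, 2], [-3, 5]]
... * rho(a) = [[1, 2], [0, 1]]  ->  [[-1, 0], [-3, -1]]
... * rho(b) = [[1, -2], [1, -1]]  ->  [[-1, 2], [-4, 7]]
... * rho(a^-1) = [[1, -2], [0, 1]]  ->  [[-1, 4], [-4, 15]]
... * rho(b^-1) = [[-1, 2], [-1, 1]]  ->  [[-3, 2], [-11, 7]]
... * rho(b^-1) = [[-1, 2], [-1, 1]]  ->  [[1, -4], [4, -15]]
... * rho(b^-1) = [[-1, 2], [-1, 1]]  ->  [[3, -2], [11, -7]]
tr = 3 + -7 = -4

-4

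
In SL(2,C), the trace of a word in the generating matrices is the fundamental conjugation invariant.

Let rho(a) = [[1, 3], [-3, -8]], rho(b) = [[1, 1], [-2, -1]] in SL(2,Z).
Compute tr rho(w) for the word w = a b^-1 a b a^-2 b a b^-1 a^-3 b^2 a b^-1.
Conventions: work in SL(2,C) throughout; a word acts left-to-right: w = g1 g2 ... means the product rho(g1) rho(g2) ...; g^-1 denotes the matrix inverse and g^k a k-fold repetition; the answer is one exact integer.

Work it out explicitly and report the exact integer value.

rho(a) = [[1, 3], [-3, -8]]
... * rho(b^-1) = [[-1, -1], [2, 1]]  ->  [[5, 2], [-13, -5]]
... * rho(a) = [[1, 3], [-3, -8]]  ->  [[-1, -1], [2, 1]]
... * rho(b) = [[1, 1], [-2, -1]]  ->  [[1, 0], [0, 1]]
... * rho(a^-1) = [[-8, -3], [3, 1]]  ->  [[-8, -3], [3, 1]]
... * rho(a^-1) = [[-8, -3], [3, 1]]  ->  [[55, 21], [-21, -8]]
... * rho(b) = [[1, 1], [-2, -1]]  ->  [[13, 34], [-5, -13]]
... * rho(a) = [[1, 3], [-3, -8]]  ->  [[-89, -233], [34, 89]]
... * rho(b^-1) = [[-1, -1], [2, 1]]  ->  [[-377, -144], [144, 55]]
... * rho(a^-1) = [[-8, -3], [3, 1]]  ->  [[2584, 987], [-987, -377]]
... * rho(a^-1) = [[-8, -3], [3, 1]]  ->  [[-17711, -6765], [6765, 2584]]
... * rho(a^-1) = [[-8, -3], [3, 1]]  ->  [[121393, 46368], [-46368, -17711]]
... * rho(b) = [[1, 1], [-2, -1]]  ->  [[28657, 75025], [-10946, -28657]]
... * rho(b) = [[1, 1], [-2, -1]]  ->  [[-121393, -46368], [46368, 17711]]
... * rho(a) = [[1, 3], [-3, -8]]  ->  [[17711, 6765], [-6765, -2584]]
... * rho(b^-1) = [[-1, -1], [2, 1]]  ->  [[-4181, -10946], [1597, 4181]]
tr = -4181 + 4181 = 0

0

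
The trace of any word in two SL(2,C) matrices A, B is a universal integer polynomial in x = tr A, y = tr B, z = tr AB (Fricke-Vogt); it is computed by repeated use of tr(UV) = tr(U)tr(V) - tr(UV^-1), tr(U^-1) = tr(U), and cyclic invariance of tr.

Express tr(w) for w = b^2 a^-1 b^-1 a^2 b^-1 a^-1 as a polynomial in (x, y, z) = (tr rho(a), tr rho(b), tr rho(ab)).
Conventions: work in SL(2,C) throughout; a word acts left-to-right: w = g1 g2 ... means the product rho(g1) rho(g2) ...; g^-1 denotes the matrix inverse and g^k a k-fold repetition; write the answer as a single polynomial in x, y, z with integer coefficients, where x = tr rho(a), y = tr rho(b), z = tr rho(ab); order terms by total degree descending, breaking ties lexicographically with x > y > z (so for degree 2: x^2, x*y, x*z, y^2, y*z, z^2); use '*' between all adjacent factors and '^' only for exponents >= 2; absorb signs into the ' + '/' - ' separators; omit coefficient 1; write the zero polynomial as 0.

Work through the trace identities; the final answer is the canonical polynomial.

apply: tr(b^2) = tr(b)*tr(b) - tr(1)   [square of b] = y^2 - 2
tr(b a b) = tr(b)*tr(a b) - tr(a)   [square of b] = y*z - x
use: tr(b a b^2) = tr(b)*tr(b a b) - tr(b a)   [square of b] = y^2*z - x*y - z
tr(a b a b) = tr(b a)*tr(b a) - tr(1)   [split at a repeated b] = z^2 - 2
tr(a b a) = tr(a)*tr(b a) - tr(b)   [square of a] = x*z - y
tr(b a b^2 a) = tr(b)*tr(a b a b) - tr(a b a)   [square of b] = y*z^2 - x*z - y
tr(a b^2 a^-1 b) = tr(b a b^2)*tr(a) - tr(b a b^2 a)   [inverse elimination on a] = x*y^2*z - x^2*y - y*z^2 + y
use: tr(b^2 a^-1 b^-1 a) = tr(a b^2 a^-1)*tr(b) - tr(a b^2 a^-1 b)   [inverse elimination on b] = -x*y^2*z + x^2*y + y^3 + y*z^2 - 3*y
tr(a^2) = tr(a)*tr(a) - tr(1)   [square of a] = x^2 - 2
tr(b a^2 b) = tr(b)*tr(a^2 b) - tr(a^2)   [square of b] = x*y*z - x^2 - y^2 + 2
tr(b a^2 b a) = tr(a)*tr(b a b a) - tr(b a b)   [square of a] = x*z^2 - y*z - x
tr(a^2 b a^-1 b) = tr(b a^2 b)*tr(a) - tr(b a^2 b a)   [inverse elimination on a] = x^2*y*z - x^3 - x*y^2 - x*z^2 + y*z + 3*x
tr(b^3) = tr(b)*tr(b^2) - tr(b)   [square of b] = y^3 - 3*y
tr(b^3 a^2) = tr(a)*tr(b^3 a) - tr(b^3)   [square of a] = x*y^2*z - x^2*y - y^3 - x*z + 3*y
tr(a^2 b^3 a) = tr(a)*tr(b^3 a^2) - tr(b^3 a)   [square of a] = x^2*y^2*z - x^3*y - x*y^3 - x^2*z - y^2*z + 4*x*y + z
tr(a b a^2) = tr(a)*tr(a b a) - tr(a b)   [square of a] = x^2*z - x*y - z
use: tr(a b a^2 b^2) = tr(b)*tr(a b a^2 b) - tr(a b a^2)   [square of b] = x*y*z^2 - x^2*z - y^2*z + z
tr(a^2 b^3 a b) = tr(b)*tr(a b a^2 b^2) - tr(a b a^2 b)   [square of b] = x*y^2*z^2 - x^2*y*z - y^3*z - x*z^2 + 2*y*z + x
tr(b^2 a b^-1 a^2 b) = tr(a^2 b^3 a)*tr(b) - tr(a^2 b^3 a b)   [inverse elimination on b] = x^2*y^3*z - x^3*y^2 - x*y^4 - x*y^2*z^2 + 4*x*y^2 + x*z^2 - y*z - x
use: tr(a b a b^2 a) = tr(b)*tr(a^2 b a b) - tr(a^2 b a)   [square of b] = x*y*z^2 - x^2*z - y^2*z + z
tr(a^2 b a b^2 a) = tr(a)*tr(a b a b^2 a) - tr(a b a b^2)   [square of a] = x^2*y*z^2 - x^3*z - x*y^2*z - y*z^2 + 2*x*z + y
tr(a b a b a b) = tr(b a b a)*tr(b a) - tr(a b)   [split at a repeated b] = z^3 - 3*z
tr(b a b^2 a b a) = tr(b)*tr(a b a b a b) - tr(a b a b a)   [square of b] = y*z^3 - x*z^2 - 2*y*z + x
apply: tr(b a b^2 a b) = tr(b)*tr(a b^2 a b) - tr(a b^2 a)   [square of b] = y^2*z^2 - 2*x*y*z + x^2 - 2
apply: tr(a^2 b a b^2 a b) = tr(a)*tr(b a b^2 a b a) - tr(b a b^2 a b)   [square of a] = x*y*z^3 - x^2*z^2 - y^2*z^2 + 2
apply: tr(b^2 a b^-1 a^2 b a) = tr(a^2 b a b^2 a)*tr(b) - tr(a^2 b a b^2 a b)   [inverse elimination on b] = x^2*y^2*z^2 - x^3*y*z - x*y^3*z - x*y*z^3 + x^2*z^2 + 2*x*y*z + y^2 - 2
use: tr(b^-1 a^2 b a^-1 b^2 a) = tr(b^2 a b^-1 a^2 b)*tr(a) - tr(b^2 a b^-1 a^2 b a)   [inverse elimination on a] = x^3*y^3*z - x^4*y^2 - x^2*y^4 - 2*x^2*y^2*z^2 + x^3*y*z + x*y^3*z + x*y*z^3 + 4*x^2*y^2 - 3*x*y*z - x^2 - y^2 + 2
use: tr(a^-1 b^2 a^-1 b^-1 a^2 b) = tr(b^-1 a^2 b a^-1 b^2)*tr(a) - tr(b^-1 a^2 b a^-1 b^2 a)   [inverse elimination on a] = -x^3*y^3*z + x^4*y^2 + x^2*y^4 + 2*x^2*y^2*z^2 - x*y^3*z - x*y*z^3 - x^4 - 5*x^2*y^2 - x^2*z^2 + 4*x*y*z + 4*x^2 + y^2 - 2
use: tr(b^2 a^-1 b^-1 a^2 b^-1 a^-1) = tr(a^-1 b^2 a^-1 b^-1 a^2)*tr(b) - tr(a^-1 b^2 a^-1 b^-1 a^2 b)   [inverse elimination on b] = x^3*y^3*z - x^4*y^2 - x^2*y^4 - 2*x^2*y^2*z^2 + x*y*z^3 + x^4 + 6*x^2*y^2 + x^2*z^2 + y^4 + y^2*z^2 - 4*x*y*z - 4*x^2 - 4*y^2 + 2

x^3*y^3*z - x^4*y^2 - x^2*y^4 - 2*x^2*y^2*z^2 + x*y*z^3 + x^4 + 6*x^2*y^2 + x^2*z^2 + y^4 + y^2*z^2 - 4*x*y*z - 4*x^2 - 4*y^2 + 2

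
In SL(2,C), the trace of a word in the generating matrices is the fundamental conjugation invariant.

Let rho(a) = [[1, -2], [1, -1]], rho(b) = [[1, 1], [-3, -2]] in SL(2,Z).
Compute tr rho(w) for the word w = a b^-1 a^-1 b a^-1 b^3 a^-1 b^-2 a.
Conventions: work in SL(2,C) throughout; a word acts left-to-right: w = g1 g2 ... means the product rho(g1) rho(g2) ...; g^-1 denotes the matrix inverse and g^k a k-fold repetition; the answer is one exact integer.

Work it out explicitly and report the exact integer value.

rho(a) = [[1, -2], [1, -1]]
... * rho(b^-1) = [[-2, -1], [3, 1]]  ->  [[-8, -3], [-5, -2]]
... * rho(a^-1) = [[-1, 2], [-1, 1]]  ->  [[11, -19], [7, -12]]
... * rho(b) = [[1, 1], [-3, -2]]  ->  [[68, 49], [43, 31]]
... * rho(a^-1) = [[-1, 2], [-1, 1]]  ->  [[-117, 185], [-74, 117]]
... * rho(b) = [[1, 1], [-3, -2]]  ->  [[-672, -487], [-425, -308]]
... * rho(b) = [[1, 1], [-3, -2]]  ->  [[789, 302], [499, 191]]
... * rho(b) = [[1, 1], [-3, -2]]  ->  [[-117, 185], [-74, 117]]
... * rho(a^-1) = [[-1, 2], [-1, 1]]  ->  [[-68, -49], [-43, -31]]
... * rho(b^-1) = [[-2, -1], [3, 1]]  ->  [[-11, 19], [-7, 12]]
... * rho(b^-1) = [[-2, -1], [3, 1]]  ->  [[79, 30], [50, 19]]
... * rho(a) = [[1, -2], [1, -1]]  ->  [[109, -188], [69, -119]]
tr = 109 + -119 = -10

-10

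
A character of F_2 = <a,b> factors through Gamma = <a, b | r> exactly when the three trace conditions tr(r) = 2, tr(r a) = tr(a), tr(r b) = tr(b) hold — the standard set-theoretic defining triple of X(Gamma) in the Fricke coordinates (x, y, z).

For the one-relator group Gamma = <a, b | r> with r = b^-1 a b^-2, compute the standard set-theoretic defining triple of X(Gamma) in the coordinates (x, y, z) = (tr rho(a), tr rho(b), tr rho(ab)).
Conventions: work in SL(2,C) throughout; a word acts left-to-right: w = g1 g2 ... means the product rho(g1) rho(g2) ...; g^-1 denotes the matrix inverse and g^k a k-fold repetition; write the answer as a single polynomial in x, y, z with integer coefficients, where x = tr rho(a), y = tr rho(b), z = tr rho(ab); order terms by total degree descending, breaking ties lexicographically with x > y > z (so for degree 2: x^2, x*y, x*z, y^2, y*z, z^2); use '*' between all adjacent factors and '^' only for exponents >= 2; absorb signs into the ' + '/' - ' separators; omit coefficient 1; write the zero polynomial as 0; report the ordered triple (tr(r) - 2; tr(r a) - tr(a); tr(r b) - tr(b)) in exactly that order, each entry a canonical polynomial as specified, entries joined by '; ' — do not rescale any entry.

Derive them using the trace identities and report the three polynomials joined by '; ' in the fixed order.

x*y^3 - y^2*z - 2*x*y + z - 2; x^2*y^3 - 2*x*y^2*z - x^2*y + y*z^2 + x*z - x - y; x*y^2 - y*z - x - y

trace(a b^-1) = trace(a) trace(b) - trace(a b)  (eliminate b^-1) = x*y - z
trace(b^-1 a b^-1) = trace(a b^-1) trace(b) - trace(a)  (eliminate b^-1) = x*y^2 - y*z - x
and trace(b^-1 a b^-2) = trace(b^-1 a b^-1) trace(b) - trace(b^-1 a)  (eliminate b^-1) = x*y^3 - y^2*z - 2*x*y + z
trace(a^2) = trace(a) trace(a) - trace(1)   [square of a] = x^2 - 2
trace(a^2 b) = trace(a) trace(b a) - trace(b)   [square of a] = x*z - y
trace(a b^-1 a) = trace(a^2) trace(b) - trace(a^2 b)   [inverse elimination on b] = x^2*y - x*z - y
next, trace(a b a b) = trace(a b) trace(a b) - trace(1)   [split at a repeated a] = z^2 - 2
next, trace(a b^-1 a b) = trace(a b a) trace(b) - trace(a b a b)   [inverse elimination on b] = x*y*z - y^2 - z^2 + 2
next, trace(b^-1 a b^-1 a) = trace(a b^-1 a) trace(b) - trace(a b^-1 a b)   [inverse elimination on b] = x^2*y^2 - 2*x*y*z + z^2 - 2
and trace(b^-1 a b^-2 a) = trace(b^-1 a b^-1 a) trace(b) - trace(b^-1 a b^-1 a b)   [inverse elimination on b] = x^2*y^3 - 2*x*y^2*z - x^2*y + y*z^2 + x*z - y
assemble the triple (trace(r) - 2; trace(r a) - x; trace(r b) - y)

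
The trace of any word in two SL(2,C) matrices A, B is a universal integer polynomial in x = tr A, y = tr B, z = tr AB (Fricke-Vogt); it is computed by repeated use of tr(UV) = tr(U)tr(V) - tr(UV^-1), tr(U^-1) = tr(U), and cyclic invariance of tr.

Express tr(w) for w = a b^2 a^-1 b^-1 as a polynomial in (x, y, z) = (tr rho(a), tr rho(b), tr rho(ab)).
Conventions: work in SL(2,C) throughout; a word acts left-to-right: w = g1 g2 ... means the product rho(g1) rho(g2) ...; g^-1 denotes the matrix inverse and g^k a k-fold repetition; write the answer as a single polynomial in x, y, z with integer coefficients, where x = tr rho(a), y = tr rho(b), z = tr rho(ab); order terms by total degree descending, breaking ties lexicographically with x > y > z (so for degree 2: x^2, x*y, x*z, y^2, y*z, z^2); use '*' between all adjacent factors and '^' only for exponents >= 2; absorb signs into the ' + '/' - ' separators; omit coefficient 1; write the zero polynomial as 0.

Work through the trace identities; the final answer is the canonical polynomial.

apply: tr(a^2 b) = tr(a) * tr(b a) - tr(b)  (reduce the a square) = x*z - y
apply: tr(a^2) = tr(a) * tr(a) - tr(1)  (reduce the a square) = x^2 - 2
apply: tr(a b^2 a) = tr(b) * tr(a^2 b) - tr(a^2)  (reduce the b square) = x*y*z - x^2 - y^2 + 2
tr(a b a b) = tr(b a) * tr(b a) - tr(1)  (split on b) = z^2 - 2
tr(a b^2 a b) = tr(b) * tr(a b a b) - tr(a b a)  (reduce the b square) = y*z^2 - x*z - y
apply: tr(b^-1 a b^2 a) = tr(a b^2 a) * tr(b) - tr(a b^2 a b)  (eliminate b^-1) = x*y^2*z - x^2*y - y^3 - y*z^2 + x*z + 3*y
tr(a b^2 a^-1 b^-1) = tr(b^-1 a b^2) * tr(a) - tr(b^-1 a b^2 a)  (eliminate a^-1) = -x*y^2*z + x^2*y + y^3 + y*z^2 - 3*y

-x*y^2*z + x^2*y + y^3 + y*z^2 - 3*y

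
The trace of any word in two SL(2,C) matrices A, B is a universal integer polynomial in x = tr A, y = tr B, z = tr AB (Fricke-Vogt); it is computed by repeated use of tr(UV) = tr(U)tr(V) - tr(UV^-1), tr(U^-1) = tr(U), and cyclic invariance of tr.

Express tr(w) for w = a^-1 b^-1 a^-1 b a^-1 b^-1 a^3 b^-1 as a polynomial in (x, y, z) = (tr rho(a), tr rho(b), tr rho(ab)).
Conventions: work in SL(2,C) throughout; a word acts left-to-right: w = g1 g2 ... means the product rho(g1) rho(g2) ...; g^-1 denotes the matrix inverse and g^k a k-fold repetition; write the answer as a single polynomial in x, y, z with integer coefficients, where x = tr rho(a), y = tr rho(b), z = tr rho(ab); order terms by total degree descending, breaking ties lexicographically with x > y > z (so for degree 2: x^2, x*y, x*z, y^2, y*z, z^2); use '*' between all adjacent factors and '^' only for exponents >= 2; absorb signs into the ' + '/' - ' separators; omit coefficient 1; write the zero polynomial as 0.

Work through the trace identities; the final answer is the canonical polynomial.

apply: tr(a^2) = tr(a)*tr(a) - tr(1)   [square of a] = x^2 - 2
tr(a^2 b) = tr(a)*tr(b a) - tr(b)   [square of a] = x*z - y
use: tr(b^-1 a^2) = tr(a^2)*tr(b) - tr(a^2 b)   [inverse elimination on b] = x^2*y - x*z - y
tr(b^-1 a^2 b^-1) = tr(b^-1 a^2)*tr(b) - tr(b^-1 a^2 b)   [inverse elimination on b] = x^2*y^2 - x*y*z - x^2 - y^2 + 2
tr(a^3) = tr(a)*tr(a^2) - tr(a)   [square of a] = x^3 - 3*x
tr(a^3 b) = tr(a)*tr(b a^2) - tr(b a)   [square of a] = x^2*z - x*y - z
apply: tr(a^2 b^-1 a) = tr(a^3)*tr(b) - tr(a^3 b)   [inverse elimination on b] = x^3*y - x^2*z - 2*x*y + z
tr(b a b a) = tr(b a)*tr(b a) - tr(1)   [split at a repeated b] = z^2 - 2
use: tr(b a b) = tr(b)*tr(a b) - tr(a)   [square of b] = y*z - x
tr(a b a^2 b) = tr(a)*tr(b a b a) - tr(b a b)   [square of a] = x*z^2 - y*z - x
tr(a^2 b^-1 a b) = tr(a b a^2)*tr(b) - tr(a b a^2 b)   [inverse elimination on b] = x^2*y*z - x*y^2 - x*z^2 + x
tr(b^-1 a^2 b^-1 a) = tr(a^2 b^-1 a)*tr(b) - tr(a^2 b^-1 a b)   [inverse elimination on b] = x^3*y^2 - 2*x^2*y*z - x*y^2 + x*z^2 + y*z - x
tr(a^2 b^-1 a^-1 b^-1) = tr(b^-1 a^2 b^-1)*tr(a) - tr(b^-1 a^2 b^-1 a)   [inverse elimination on a] = x^2*y*z - x^3 - x*z^2 - y*z + 3*x
apply: tr(b^-1 a^3 b^-1) = tr(a^3 b^-1)*tr(b) - tr(a^3)   [inverse elimination on b] = x^3*y^2 - x^2*y*z - x^3 - 2*x*y^2 + y*z + 3*x
tr(a^3 b a) = tr(a)*tr(a^2 b a) - tr(a^2 b)   [square of a] = x^3*z - x^2*y - 2*x*z + y
tr(a^3 b a b) = tr(a)*tr(b a b a^2) - tr(b a b a)   [square of a] = x^2*z^2 - x*y*z - x^2 - z^2 + 2
tr(a b a b^-1 a^2) = tr(a^3 b a)*tr(b) - tr(a^3 b a b)   [inverse elimination on b] = x^3*y*z - x^2*y^2 - x^2*z^2 - x*y*z + x^2 + y^2 + z^2 - 2
tr(b a b a b a) = tr(b a b a)*tr(b a) - tr(a b)   [split at a repeated b] = z^3 - 3*z
apply: tr(b a b a b) = tr(b)*tr(a b a b) - tr(a b a)   [square of b] = y*z^2 - x*z - y
apply: tr(a^2 b a b a b) = tr(a)*tr(b a b a b a) - tr(b a b a b)   [square of a] = x*z^3 - y*z^2 - 2*x*z + y
apply: tr(a b a b^-1 a^2 b) = tr(a^2 b a b a)*tr(b) - tr(a^2 b a b a b)   [inverse elimination on b] = x^2*y*z^2 - x*y^2*z - x*z^3 - x^2*y + 2*x*z + y
apply: tr(b^-1 a b a b^-1 a^2) = tr(a b a b^-1 a^2)*tr(b) - tr(a b a b^-1 a^2 b)   [inverse elimination on b] = x^3*y^2*z - x^2*y^3 - 2*x^2*y*z^2 + x*z^3 + 2*x^2*y + y^3 + y*z^2 - 2*x*z - 3*y
use: tr(a^4 b a) = tr(a)*tr(b a^4) - tr(b a^3)   [square of a] = x^4*z - x^3*y - 3*x^2*z + 2*x*y + z
tr(a^4 b a b) = tr(a)*tr(b a b a^3) - tr(b a b a^2)   [square of a] = x^3*z^2 - x^2*y*z - x^3 - 2*x*z^2 + y*z + 3*x
apply: tr(a b a b^-1 a^3) = tr(a^4 b a)*tr(b) - tr(a^4 b a b)   [inverse elimination on b] = x^4*y*z - x^3*y^2 - x^3*z^2 - 2*x^2*y*z + x^3 + 2*x*y^2 + 2*x*z^2 - 3*x
use: tr(b^2 a^2) = tr(b)*tr(a^2 b) - tr(a^2)   [square of b] = x*y*z - x^2 - y^2 + 2
apply: tr(b^2 a^3) = tr(a)*tr(b^2 a^2) - tr(b^2 a)   [square of a] = x^2*y*z - x^3 - x*y^2 - y*z + 3*x
use: tr(b a^4 b) = tr(a)*tr(b^2 a^3) - tr(b^2 a^2)   [square of a] = x^3*y*z - x^4 - x^2*y^2 - 2*x*y*z + 4*x^2 + y^2 - 2
tr(a^3 b a^2 b a) = tr(a)*tr(b a^4 b a) - tr(b a^4 b)   [square of a] = x^4*z^2 - 2*x^3*y*z + x^2*y^2 - 2*x^2*z^2 + 3*x*y*z - x^2 - y^2 + 2
tr(b a b a^3 b a) = tr(a)*tr(a b a b a b a) - tr(a b a b a b)   [square of a] = x^2*z^3 - x*y*z^2 - 2*x^2*z - z^3 + x*y + 3*z
tr(b a b a^3 b) = tr(b)*tr(a b a^3 b) - tr(a b a^3)   [square of b] = x^2*y*z^2 - x^3*z - x*y^2*z - y*z^2 + 2*x*z + y
apply: tr(a^3 b a^2 b a b) = tr(a)*tr(b a b a^3 b a) - tr(b a b a^3 b)   [square of a] = x^3*z^3 - 2*x^2*y*z^2 - x^3*z + x*y^2*z - x*z^3 + x^2*y + y*z^2 + x*z - y
tr(a b a b^-1 a^3 b a) = tr(a^3 b a^2 b a)*tr(b) - tr(a^3 b a^2 b a b)   [inverse elimination on b] = x^4*y*z^2 - 2*x^3*y^2*z - x^3*z^3 + x^2*y^3 + x^3*z + 2*x*y^2*z + x*z^3 - 2*x^2*y - y^3 - y*z^2 - x*z + 3*y
tr(a^3 b a b a b a) = tr(a)*tr(a^2 b a b a b a) - tr(a^2 b a b a b)   [square of a] = x^3*z^3 - x^2*y*z^2 - 2*x^3*z - 2*x*z^3 + x^2*y + y*z^2 + 5*x*z - y
use: tr(b a b a b a b a) = tr(a b)*tr(a b a b a b) - tr(a^-1 b^-1 a^-1 b^-1)   [split at a repeated a] = z^4 - 4*z^2 + 2
tr(b a b a b a b) = tr(b)*tr(a b a b a b) - tr(a b a b a)   [square of b] = y*z^3 - x*z^2 - 2*y*z + x
tr(a b a b a b a b a) = tr(a)*tr(b a b a b a b a) - tr(b a b a b a b)   [square of a] = x*z^4 - y*z^3 - 3*x*z^2 + 2*y*z + x
use: tr(a^3 b a b a b a b) = tr(a)*tr(a b a b a b a b a) - tr(a b a b a b a b)   [square of a] = x^2*z^4 - x*y*z^3 - 3*x^2*z^2 - z^4 + 2*x*y*z + x^2 + 4*z^2 - 2
tr(a b a b^-1 a^3 b a b) = tr(a^3 b a b a b a)*tr(b) - tr(a^3 b a b a b a b)   [inverse elimination on b] = x^3*y*z^3 - x^2*y^2*z^2 - x^2*z^4 - 2*x^3*y*z - x*y*z^3 + x^2*y^2 + 3*x^2*z^2 + y^2*z^2 + z^4 + 3*x*y*z - x^2 - y^2 - 4*z^2 + 2
use: tr(b^-1 a b a b^-1 a^3 b a) = tr(a b a b^-1 a^3 b a)*tr(b) - tr(a b a b^-1 a^3 b a b)   [inverse elimination on b] = x^4*y^2*z^2 - 2*x^3*y^3*z - 2*x^3*y*z^3 + x^2*y^4 + x^2*y^2*z^2 + x^2*z^4 + 3*x^3*y*z + 2*x*y^3*z + 2*x*y*z^3 - 3*x^2*y^2 - 3*x^2*z^2 - y^4 - 2*y^2*z^2 - z^4 - 4*x*y*z + x^2 + 4*y^2 + 4*z^2 - 2
tr(a^-1 b^-1 a b a b^-1 a^3 b) = tr(b^-1 a b a b^-1 a^3 b)*tr(a) - tr(b^-1 a b a b^-1 a^3 b a)   [inverse elimination on a] = -x^4*y^2*z^2 + x^5*y*z + 2*x^3*y^3*z + 2*x^3*y*z^3 - x^4*y^2 - x^4*z^2 - x^2*y^4 - x^2*y^2*z^2 - x^2*z^4 - 5*x^3*y*z - 2*x*y^3*z - 2*x*y*z^3 + x^4 + 5*x^2*y^2 + 5*x^2*z^2 + y^4 + 2*y^2*z^2 + z^4 + 4*x*y*z - 4*x^2 - 4*y^2 - 4*z^2 + 2
tr(b a b^-1 a^3 b^-1 a^-1 b^-1 a) = tr(a^-1 b^-1 a b a b^-1 a^3)*tr(b) - tr(a^-1 b^-1 a b a b^-1 a^3 b)   [inverse elimination on b] = x^4*y^2*z^2 - x^5*y*z - x^3*y^3*z - 2*x^3*y*z^3 + x^4*y^2 + x^4*z^2 - x^2*y^2*z^2 + x^2*z^4 + 5*x^3*y*z + 2*x*y^3*z + 3*x*y*z^3 - x^4 - 3*x^2*y^2 - 5*x^2*z^2 - y^2*z^2 - z^4 - 6*x*y*z + 4*x^2 + y^2 + 4*z^2 - 2
apply: tr(b^-1 a^3 b^-1 a^-1 b^-1 a^-1 b a) = tr(b a b^-1 a^3 b^-1 a^-1 b^-1)*tr(a) - tr(b a b^-1 a^3 b^-1 a^-1 b^-1 a)   [inverse elimination on a] = -x^4*y^2*z^2 + x^5*y*z + x^3*y^3*z + 2*x^3*y*z^3 - x^4*z^2 + x^2*y^2*z^2 - x^2*z^4 - 6*x^3*y*z - 2*x*y^3*z - 3*x*y*z^3 + x^2*y^2 + 5*x^2*z^2 + y^2*z^2 + z^4 + 7*x*y*z - x^2 - y^2 - 4*z^2 + 2
use: tr(a^-1 b^-1 a^-1 b a^-1 b^-1 a^3 b^-1) = tr(b^-1 a^3 b^-1 a^-1 b^-1 a^-1 b)*tr(a) - tr(b^-1 a^3 b^-1 a^-1 b^-1 a^-1 b a)   [inverse elimination on a] = x^4*y^2*z^2 - x^5*y*z - x^3*y^3*z - 2*x^3*y*z^3 + x^4*z^2 - x^2*y^2*z^2 + x^2*z^4 + 7*x^3*y*z + 2*x*y^3*z + 3*x*y*z^3 - x^4 - x^2*y^2 - 6*x^2*z^2 - y^2*z^2 - z^4 - 8*x*y*z + 4*x^2 + y^2 + 4*z^2 - 2

x^4*y^2*z^2 - x^5*y*z - x^3*y^3*z - 2*x^3*y*z^3 + x^4*z^2 - x^2*y^2*z^2 + x^2*z^4 + 7*x^3*y*z + 2*x*y^3*z + 3*x*y*z^3 - x^4 - x^2*y^2 - 6*x^2*z^2 - y^2*z^2 - z^4 - 8*x*y*z + 4*x^2 + y^2 + 4*z^2 - 2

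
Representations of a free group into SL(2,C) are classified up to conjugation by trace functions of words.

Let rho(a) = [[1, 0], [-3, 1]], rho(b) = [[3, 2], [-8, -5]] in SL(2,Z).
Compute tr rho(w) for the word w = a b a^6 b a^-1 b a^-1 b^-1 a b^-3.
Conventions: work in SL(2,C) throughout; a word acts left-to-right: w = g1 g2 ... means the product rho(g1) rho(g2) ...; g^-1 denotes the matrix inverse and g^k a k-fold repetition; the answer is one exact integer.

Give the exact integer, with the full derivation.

rho(a) = [[1, 0], [-3, 1]]
... * rho(b) = [[3, 2], [-8, -5]]  ->  [[3, 2], [-17, -11]]
... * rho(a) = [[1, 0], [-3, 1]]  ->  [[-3, 2], [16, -11]]
... * rho(a) = [[1, 0], [-3, 1]]  ->  [[-9, 2], [49, -11]]
... * rho(a) = [[1, 0], [-3, 1]]  ->  [[-15, 2], [82, -11]]
... * rho(a) = [[1, 0], [-3, 1]]  ->  [[-21, 2], [115, -11]]
... * rho(a) = [[1, 0], [-3, 1]]  ->  [[-27, 2], [148, -11]]
... * rho(a) = [[1, 0], [-3, 1]]  ->  [[-33, 2], [181, -11]]
... * rho(b) = [[3, 2], [-8, -5]]  ->  [[-115, -76], [631, 417]]
... * rho(a^-1) = [[1, 0], [3, 1]]  ->  [[-343, -76], [1882, 417]]
... * rho(b) = [[3, 2], [-8, -5]]  ->  [[-421, -306], [2310, 1679]]
... * rho(a^-1) = [[1, 0], [3, 1]]  ->  [[-1339, -306], [7347, 1679]]
... * rho(b^-1) = [[-5, -2], [8, 3]]  ->  [[4247, 1760], [-23303, -9657]]
... * rho(a) = [[1, 0], [-3, 1]]  ->  [[-1033, 1760], [5668, -9657]]
... * rho(b^-1) = [[-5, -2], [8, 3]]  ->  [[19245, 7346], [-105596, -40307]]
... * rho(b^-1) = [[-5, -2], [8, 3]]  ->  [[-37457, -16452], [205524, 90271]]
... * rho(b^-1) = [[-5, -2], [8, 3]]  ->  [[55669, 25558], [-305452, -140235]]
tr = 55669 + -140235 = -84566

-84566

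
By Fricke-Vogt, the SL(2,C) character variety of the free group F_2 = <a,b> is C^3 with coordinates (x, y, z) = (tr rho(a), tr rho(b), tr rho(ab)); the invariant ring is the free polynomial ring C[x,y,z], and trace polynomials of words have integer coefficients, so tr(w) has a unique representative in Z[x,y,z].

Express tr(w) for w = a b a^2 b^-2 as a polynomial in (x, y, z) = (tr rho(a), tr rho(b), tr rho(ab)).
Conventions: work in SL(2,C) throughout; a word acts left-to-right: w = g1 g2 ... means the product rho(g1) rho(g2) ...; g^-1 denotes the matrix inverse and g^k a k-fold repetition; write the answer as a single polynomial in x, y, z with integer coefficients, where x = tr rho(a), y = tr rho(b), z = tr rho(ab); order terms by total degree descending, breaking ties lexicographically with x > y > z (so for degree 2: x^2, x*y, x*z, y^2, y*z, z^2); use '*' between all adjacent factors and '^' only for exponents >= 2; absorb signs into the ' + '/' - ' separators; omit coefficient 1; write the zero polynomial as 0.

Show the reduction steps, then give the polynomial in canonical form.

x^2*y^2*z - x*y^3 - x*y*z^2 - x^2*z + 2*x*y + z

tr(b a^2) = tr(a) * tr(b a) - tr(b)   [square of a] = x*z - y
tr(a b a^2) = tr(a) * tr(b a^2) - tr(b a)   [square of a] = x^2*z - x*y - z
tr(b a b a) = tr(a b) * tr(a b) - tr(1)   [split at a repeated a] = z^2 - 2
tr(b a b) = tr(b) * tr(a b) - tr(a)   [square of b] = y*z - x
tr(a b a^2 b) = tr(a) * tr(b a b a) - tr(b a b)   [square of a] = x*z^2 - y*z - x
tr(a b a^2 b^-1) = tr(a b a^2) * tr(b) - tr(a b a^2 b)   [inverse elimination on b] = x^2*y*z - x*y^2 - x*z^2 + x
tr(a b a^2 b^-2) = tr(a b a^2 b^-1) * tr(b) - tr(a b a^2)   [inverse elimination on b] = x^2*y^2*z - x*y^3 - x*y*z^2 - x^2*z + 2*x*y + z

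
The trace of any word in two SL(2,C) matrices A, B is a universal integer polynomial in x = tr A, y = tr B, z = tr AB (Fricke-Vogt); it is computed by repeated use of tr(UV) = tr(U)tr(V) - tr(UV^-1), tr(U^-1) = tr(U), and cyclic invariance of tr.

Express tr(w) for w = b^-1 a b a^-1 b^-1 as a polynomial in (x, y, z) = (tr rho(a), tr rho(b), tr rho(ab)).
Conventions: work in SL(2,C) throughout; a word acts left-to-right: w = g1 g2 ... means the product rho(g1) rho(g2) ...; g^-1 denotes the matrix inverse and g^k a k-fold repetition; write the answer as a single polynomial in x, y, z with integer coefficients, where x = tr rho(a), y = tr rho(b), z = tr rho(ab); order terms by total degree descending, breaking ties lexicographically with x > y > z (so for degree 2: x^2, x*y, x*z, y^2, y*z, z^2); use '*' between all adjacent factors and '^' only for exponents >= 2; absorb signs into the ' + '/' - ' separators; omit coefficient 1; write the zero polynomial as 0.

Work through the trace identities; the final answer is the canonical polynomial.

trace(b a b) = trace(b) trace(a b) - trace(a) = y*z - x
trace(b a b a) = trace(b a) trace(b a) - trace(1) = z^2 - 2
trace(a b a^-1 b) = trace(b a b) trace(a) - trace(b a b a) = x*y*z - x^2 - z^2 + 2
trace(a b a^-1 b^-1) = trace(a b a^-1) trace(b) - trace(a b a^-1 b) = -x*y*z + x^2 + y^2 + z^2 - 2
trace(b^-1 a b a^-1 b^-1) = trace(a b a^-1 b^-1) trace(b) - trace(a b a^-1) = -x*y^2*z + x^2*y + y^3 + y*z^2 - 3*y

-x*y^2*z + x^2*y + y^3 + y*z^2 - 3*y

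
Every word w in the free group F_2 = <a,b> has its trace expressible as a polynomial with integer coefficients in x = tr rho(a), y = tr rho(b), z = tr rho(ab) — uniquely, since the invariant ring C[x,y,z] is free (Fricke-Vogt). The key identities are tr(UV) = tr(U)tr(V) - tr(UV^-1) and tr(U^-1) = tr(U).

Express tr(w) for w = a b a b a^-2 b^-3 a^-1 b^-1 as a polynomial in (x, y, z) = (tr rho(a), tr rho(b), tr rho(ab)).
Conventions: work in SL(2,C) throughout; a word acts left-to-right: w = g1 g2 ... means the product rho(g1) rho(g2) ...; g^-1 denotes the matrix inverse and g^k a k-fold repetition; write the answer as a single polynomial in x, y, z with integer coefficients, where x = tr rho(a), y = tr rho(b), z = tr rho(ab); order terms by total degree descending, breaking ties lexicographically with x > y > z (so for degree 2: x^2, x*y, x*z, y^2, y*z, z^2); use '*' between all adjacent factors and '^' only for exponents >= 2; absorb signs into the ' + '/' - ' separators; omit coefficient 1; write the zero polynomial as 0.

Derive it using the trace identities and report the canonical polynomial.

-x^2*y^3*z^3 + 2*x^3*y^2*z^2 + x*y^4*z^2 + x*y^2*z^4 - x^4*y*z - x^2*y^3*z - x^3*z^2 - 6*x*y^2*z^2 - x*z^4 + 5*x^2*y*z + y^3*z + y*z^3 + 4*x*z^2 - 3*y*z - x

tr(a b a) = tr(a)*tr(b a) - tr(b)  (reduce the a square) = x*z - y
use: tr(a b a b) = tr(a b)*tr(a b) - tr(1)  (split on a) = z^2 - 2
apply: tr(b^-1 a b a) = tr(a b a)*tr(b) - tr(a b a b)  (eliminate b^-1) = x*y*z - y^2 - z^2 + 2
tr(b^-1 a b a b^-1) = tr(b^-1 a b a)*tr(b) - tr(b^-1 a b a b)  (eliminate b^-1) = x*y^2*z - y^3 - y*z^2 - x*z + 3*y
tr(b^-1 a b a b^-2) = tr(b^-1 a b a b^-1)*tr(b) - tr(b^-1 a b a)  (eliminate b^-1) = x*y^3*z - y^4 - y^2*z^2 - 2*x*y*z + 4*y^2 + z^2 - 2
tr(a^2 b a) = tr(a)*tr(a b a) - tr(a b)  (reduce the a square) = x^2*z - x*y - z
use: tr(b a b) = tr(b)*tr(a b) - tr(a)  (reduce the b square) = y*z - x
apply: tr(a^2 b a b) = tr(a)*tr(b a b a) - tr(b a b)  (reduce the a square) = x*z^2 - y*z - x
apply: tr(b^-1 a^2 b a) = tr(a^2 b a)*tr(b) - tr(a^2 b a b)  (eliminate b^-1) = x^2*y*z - x*y^2 - x*z^2 + x
tr(a b a b^-2 a) = tr(b^-1 a^2 b a)*tr(b) - tr(b^-1 a^2 b a b)  (eliminate b^-1) = x^2*y^2*z - x*y^3 - x*y*z^2 - x^2*z + 2*x*y + z
apply: tr(a b a b a b) = tr(a b a b)*tr(a b) - tr(b a)  (split on a) = z^3 - 3*z
tr(a b a b a b^-1) = tr(a b a b a)*tr(b) - tr(a b a b a b)  (eliminate b^-1) = x*y*z^2 - y^2*z - z^3 - x*y + 3*z
tr(a b a b^-2 a b) = tr(a b a b a b^-1)*tr(b) - tr(a b a b a)  (eliminate b^-1) = x*y^2*z^2 - y^3*z - y*z^3 - x*y^2 - x*z^2 + 4*y*z + x
apply: tr(b^-1 a b a b^-2 a) = tr(a b a b^-2 a)*tr(b) - tr(a b a b^-2 a b)  (eliminate b^-1) = x^2*y^3*z - x*y^4 - 2*x*y^2*z^2 - x^2*y*z + y^3*z + y*z^3 + 3*x*y^2 + x*z^2 - 3*y*z - x
apply: tr(b^-2 a^-1 b^-1 a b a) = tr(b^-1 a b a b^-2)*tr(a) - tr(b^-1 a b a b^-2 a)  (eliminate a^-1) = x*y^2*z^2 - x^2*y*z - y^3*z - y*z^3 + x*y^2 + 3*y*z - x
use: tr(b a b a b) = tr(b)*tr(a b a b) - tr(a b a)  (reduce the b square) = y*z^2 - x*z - y
tr(a b a b a b a) = tr(a)*tr(b a b a b a) - tr(b a b a b)  (reduce the a square) = x*z^3 - y*z^2 - 2*x*z + y
use: tr(a b a b a b a b) = tr(a b a b)*tr(a b a b) - tr(1)  (split on a) = z^4 - 4*z^2 + 2
tr(a b a b a b a b^-1) = tr(a b a b a b a)*tr(b) - tr(a b a b a b a b)  (eliminate b^-1) = x*y*z^3 - y^2*z^2 - z^4 - 2*x*y*z + y^2 + 4*z^2 - 2
apply: tr(b a b a b a b^-2 a) = tr(a b a b a b a b^-1)*tr(b) - tr(a b a b a b a)  (eliminate b^-1) = x*y^2*z^3 - y^3*z^2 - y*z^4 - 2*x*y^2*z - x*z^3 + y^3 + 5*y*z^2 + 2*x*z - 3*y
apply: tr(b^-2 a^-1 b a b a b a) = tr(b a b a b a b^-2)*tr(a) - tr(b a b a b a b^-2 a)  (eliminate a^-1) = -x*y^2*z^3 + x^2*y*z^2 + y^3*z^2 + y*z^4 + x*y^2*z - x^2*y - y^3 - 5*y*z^2 + x*z + 3*y
tr(b a b a b a b) = tr(b)*tr(a b a b a b) - tr(a b a b a)  (reduce the b square) = y*z^3 - x*z^2 - 2*y*z + x
tr(a^-1 b a b a b a b) = tr(b a b a b a b)*tr(a) - tr(b a b a b a b a)  (eliminate a^-1) = x*y*z^3 - x^2*z^2 - z^4 - 2*x*y*z + x^2 + 4*z^2 - 2
tr(b^-1 a^-1 b a b a b a) = tr(a^-1 b a b a b a)*tr(b) - tr(a^-1 b a b a b a b)  (eliminate b^-1) = -x*y*z^3 + x^2*z^2 + y^2*z^2 + z^4 + x*y*z - x^2 - y^2 - 4*z^2 + 2
use: tr(a b a b a b^-3 a^-1 b) = tr(b^-2 a^-1 b a b a b a)*tr(b) - tr(b^-2 a^-1 b a b a b a b)  (eliminate b^-1) = -x*y^3*z^3 + x^2*y^2*z^2 + y^4*z^2 + y^2*z^4 + x*y^3*z + x*y*z^3 - x^2*y^2 - x^2*z^2 - y^4 - 6*y^2*z^2 - z^4 + x^2 + 4*y^2 + 4*z^2 - 2
tr(b^-3 a^-1 b^-1 a b a b a) = tr(a b a b a b^-3 a^-1)*tr(b) - tr(a b a b a b^-3 a^-1 b)  (eliminate b^-1) = x*y^3*z^3 - x^2*y^2*z^2 - y^4*z^2 - y^2*z^4 - x*y*z^3 + x^2*y^2 + x^2*z^2 + 5*y^2*z^2 + z^4 - x*y*z - x^2 - y^2 - 4*z^2 + 2
apply: tr(a^-1 b^-3 a^-1 b^-1 a b a b) = tr(b^-3 a^-1 b^-1 a b a b)*tr(a) - tr(b^-3 a^-1 b^-1 a b a b a)  (eliminate a^-1) = -x*y^3*z^3 + 2*x^2*y^2*z^2 + y^4*z^2 + y^2*z^4 - x^3*y*z - x*y^3*z - x^2*z^2 - 5*y^2*z^2 - z^4 + 4*x*y*z + y^2 + 4*z^2 - 2
use: tr(a b a b a^-2 b^-3 a^-1 b^-1) = tr(a^-1 b^-3 a^-1 b^-1 a b a b)*tr(a) - tr(a^-1 b^-3 a^-1 b^-1 a b a b a)  (eliminate a^-1) = -x^2*y^3*z^3 + 2*x^3*y^2*z^2 + x*y^4*z^2 + x*y^2*z^4 - x^4*y*z - x^2*y^3*z - x^3*z^2 - 6*x*y^2*z^2 - x*z^4 + 5*x^2*y*z + y^3*z + y*z^3 + 4*x*z^2 - 3*y*z - x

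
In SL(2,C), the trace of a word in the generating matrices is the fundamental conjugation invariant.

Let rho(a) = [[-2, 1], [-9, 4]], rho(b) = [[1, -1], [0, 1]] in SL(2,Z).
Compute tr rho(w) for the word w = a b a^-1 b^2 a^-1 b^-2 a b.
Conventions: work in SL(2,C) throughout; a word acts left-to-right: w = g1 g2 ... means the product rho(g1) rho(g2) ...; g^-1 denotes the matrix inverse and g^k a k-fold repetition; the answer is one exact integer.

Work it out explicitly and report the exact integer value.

rho(a) = [[-2, 1], [-9, 4]]
... * rho(b) = [[1, -1], [0, 1]]  ->  [[-2, 3], [-9, 13]]
... * rho(a^-1) = [[4, -1], [9, -2]]  ->  [[19, -4], [81, -17]]
... * rho(b) = [[1, -1], [0, 1]]  ->  [[19, -23], [81, -98]]
... * rho(b) = [[1, -1], [0, 1]]  ->  [[19, -42], [81, -179]]
... * rho(a^-1) = [[4, -1], [9, -2]]  ->  [[-302, 65], [-1287, 277]]
... * rho(b^-1) = [[1, 1], [0, 1]]  ->  [[-302, -237], [-1287, -1010]]
... * rho(b^-1) = [[1, 1], [0, 1]]  ->  [[-302, -539], [-1287, -2297]]
... * rho(a) = [[-2, 1], [-9, 4]]  ->  [[5455, -2458], [23247, -10475]]
... * rho(b) = [[1, -1], [0, 1]]  ->  [[5455, -7913], [23247, -33722]]
tr = 5455 + -33722 = -28267

-28267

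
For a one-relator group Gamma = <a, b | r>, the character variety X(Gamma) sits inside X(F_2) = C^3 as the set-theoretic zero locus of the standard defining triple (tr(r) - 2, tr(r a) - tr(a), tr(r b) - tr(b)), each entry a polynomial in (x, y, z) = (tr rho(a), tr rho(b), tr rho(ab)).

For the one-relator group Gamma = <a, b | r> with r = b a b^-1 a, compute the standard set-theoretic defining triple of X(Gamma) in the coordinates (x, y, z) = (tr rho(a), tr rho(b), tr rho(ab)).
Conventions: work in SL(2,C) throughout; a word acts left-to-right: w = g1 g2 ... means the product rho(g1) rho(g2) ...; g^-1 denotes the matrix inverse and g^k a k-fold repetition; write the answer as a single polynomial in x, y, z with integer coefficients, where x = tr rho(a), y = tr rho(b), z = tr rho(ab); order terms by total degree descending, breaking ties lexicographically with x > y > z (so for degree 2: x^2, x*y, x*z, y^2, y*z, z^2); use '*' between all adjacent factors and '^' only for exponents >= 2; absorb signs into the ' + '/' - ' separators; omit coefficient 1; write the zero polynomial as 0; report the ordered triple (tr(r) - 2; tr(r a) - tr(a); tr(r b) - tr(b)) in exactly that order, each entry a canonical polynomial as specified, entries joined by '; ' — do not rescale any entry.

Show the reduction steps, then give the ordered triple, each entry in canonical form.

x*y*z - y^2 - z^2; x^2*y*z - x*y^2 - x*z^2; x*y^2*z - x^2*y - y^3 - y*z^2 + x*z + 2*y

reduce: trace(a b a) = trace(a)*trace(b a) - trace(b)   [square of a] = x*z - y
reduce: trace(a b a b) = trace(a b)*trace(a b) - trace(1)   [split at a repeated a] = z^2 - 2
trace(b a b^-1 a) = trace(a b a)*trace(b) - trace(a b a b)   [inverse elimination on b] = x*y*z - y^2 - z^2 + 2
so trace(a^2 b a) = trace(a)*trace(b a^2) - trace(b a)  (reduce the a square) = x^2*z - x*y - z
so trace(b a b) = trace(b)*trace(a b) - trace(a)  (reduce the b square) = y*z - x
so trace(a^2 b a b) = trace(a)*trace(b a b a) - trace(b a b)  (reduce the a square) = x*z^2 - y*z - x
so trace(b a b^-1 a^2) = trace(a^2 b a)*trace(b) - trace(a^2 b a b)  (eliminate b^-1) = x^2*y*z - x*y^2 - x*z^2 + x
reduce: trace(a^2) = trace(a)*trace(a) - trace(1) = x^2 - 2
so trace(a b^2 a) = trace(b)*trace(a^2 b) - trace(a^2) = x*y*z - x^2 - y^2 + 2
trace(a b^2 a b) = trace(b)*trace(a b a b) - trace(a b a) = y*z^2 - x*z - y
trace(b a b^-1 a b) = trace(a b^2 a)*trace(b) - trace(a b^2 a b) = x*y^2*z - x^2*y - y^3 - y*z^2 + x*z + 3*y
assemble the triple (trace(r) - 2; trace(r a) - x; trace(r b) - y)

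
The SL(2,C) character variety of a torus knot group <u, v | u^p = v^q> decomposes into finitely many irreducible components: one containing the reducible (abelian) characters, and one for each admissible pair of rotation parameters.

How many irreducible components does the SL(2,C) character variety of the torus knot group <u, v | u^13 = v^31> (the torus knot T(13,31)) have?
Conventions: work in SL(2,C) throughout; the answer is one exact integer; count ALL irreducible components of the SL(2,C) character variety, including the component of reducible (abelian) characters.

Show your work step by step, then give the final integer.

In the torus knot group T(13,31), u^13 = v^31 is central, so an irreducible representation sends it to +I or -I (Schur).
This locks tr(u) to 2*cos(pi*alpha/13), alpha in 1..12, and tr(v) to 2*cos(pi*beta/31), beta in 1..30, on each component of irreducible characters.
The two central values (-1)^alpha I and (-1)^beta I must be the same matrix, so alpha and beta share a parity.
Counting: 6 odd alphas x 15 odd betas + 6 even alphas x 15 even betas = 90 + 90 = 180.
components with irreducible characters: 180; plus the single component of reducible (abelian) characters: total 181.

181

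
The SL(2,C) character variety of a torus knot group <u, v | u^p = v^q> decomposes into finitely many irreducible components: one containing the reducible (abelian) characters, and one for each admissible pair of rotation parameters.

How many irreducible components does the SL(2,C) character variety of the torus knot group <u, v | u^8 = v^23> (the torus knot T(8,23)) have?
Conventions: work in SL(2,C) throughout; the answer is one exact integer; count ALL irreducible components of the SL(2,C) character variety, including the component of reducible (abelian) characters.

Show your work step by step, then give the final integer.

For T(8,23): irreducibility forces the central element u^8 = v^23 to one of +I, -I.
This locks tr(u) to 2*cos(pi*alpha/8), alpha in 1..7, and tr(v) to 2*cos(pi*beta/23), beta in 1..22, on each component of irreducible characters.
u^8 = (-1)^alpha I and v^23 = (-1)^beta I must agree, so alpha and beta have equal parity.
count pairs: odd alpha (4 choices) x odd beta (11), plus even alpha (3) x even beta (11): 4*11 + 3*11 = 77.
That is 77 components of irreducible characters, and with the reducible (abelian) component the total is 78.

78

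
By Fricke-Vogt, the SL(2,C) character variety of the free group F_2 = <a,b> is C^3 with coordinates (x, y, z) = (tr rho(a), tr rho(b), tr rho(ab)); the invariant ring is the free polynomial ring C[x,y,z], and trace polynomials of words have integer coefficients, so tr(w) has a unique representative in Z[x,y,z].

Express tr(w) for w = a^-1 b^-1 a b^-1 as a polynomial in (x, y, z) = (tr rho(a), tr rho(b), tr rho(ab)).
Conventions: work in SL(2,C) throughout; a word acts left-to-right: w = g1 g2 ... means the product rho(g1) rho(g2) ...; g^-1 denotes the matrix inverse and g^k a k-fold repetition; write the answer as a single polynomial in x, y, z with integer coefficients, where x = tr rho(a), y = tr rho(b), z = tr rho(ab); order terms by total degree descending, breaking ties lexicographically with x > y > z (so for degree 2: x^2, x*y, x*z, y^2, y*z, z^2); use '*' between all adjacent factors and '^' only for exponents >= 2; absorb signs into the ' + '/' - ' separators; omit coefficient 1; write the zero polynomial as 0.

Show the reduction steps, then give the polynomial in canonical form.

trace(b^-1) = trace(b) = y
trace(a b a) = trace(a)*trace(b a) - trace(b)  (reduce the a square) = x*z - y
so trace(a b a b) = trace(b a)*trace(b a) - trace(1)  (split on b) = z^2 - 2
trace(b a b^-1 a) = trace(a b a)*trace(b) - trace(a b a b)  (eliminate b^-1) = x*y*z - y^2 - z^2 + 2
so trace(a b^-1 a^-1 b) = trace(b a b^-1)*trace(a) - trace(b a b^-1 a)  (eliminate a^-1) = -x*y*z + x^2 + y^2 + z^2 - 2
reduce: trace(a^-1 b^-1 a b^-1) = trace(a b^-1 a^-1)*trace(b) - trace(a b^-1 a^-1 b)  (eliminate b^-1) = x*y*z - x^2 - z^2 + 2

x*y*z - x^2 - z^2 + 2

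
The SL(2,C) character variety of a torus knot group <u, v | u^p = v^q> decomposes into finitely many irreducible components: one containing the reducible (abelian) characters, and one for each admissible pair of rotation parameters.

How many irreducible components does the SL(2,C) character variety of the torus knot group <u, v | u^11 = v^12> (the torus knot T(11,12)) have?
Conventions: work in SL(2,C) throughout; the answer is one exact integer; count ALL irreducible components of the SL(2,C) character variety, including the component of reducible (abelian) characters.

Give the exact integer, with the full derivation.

56

Gamma = < u, v | u^11 = v^12 > (torus knot T(11,12)); the central element u^11 = v^12 acts as +I or -I in any irreducible SL(2,C) representation.
On an irreducible component, tr(u) is locked at 2*cos(pi*alpha/11) for some alpha in 1..10, and tr(v) at 2*cos(pi*beta/12) for some beta in 1..11.
Consistency of u^11 = (-1)^alpha I with v^12 = (-1)^beta I forces alpha = beta (mod 2).
count pairs: odd alpha (5 choices) x odd beta (6), plus even alpha (5) x even beta (5): 5*6 + 5*5 = 55.
components with irreducible characters: 55; plus the single component of reducible (abelian) characters: total 56.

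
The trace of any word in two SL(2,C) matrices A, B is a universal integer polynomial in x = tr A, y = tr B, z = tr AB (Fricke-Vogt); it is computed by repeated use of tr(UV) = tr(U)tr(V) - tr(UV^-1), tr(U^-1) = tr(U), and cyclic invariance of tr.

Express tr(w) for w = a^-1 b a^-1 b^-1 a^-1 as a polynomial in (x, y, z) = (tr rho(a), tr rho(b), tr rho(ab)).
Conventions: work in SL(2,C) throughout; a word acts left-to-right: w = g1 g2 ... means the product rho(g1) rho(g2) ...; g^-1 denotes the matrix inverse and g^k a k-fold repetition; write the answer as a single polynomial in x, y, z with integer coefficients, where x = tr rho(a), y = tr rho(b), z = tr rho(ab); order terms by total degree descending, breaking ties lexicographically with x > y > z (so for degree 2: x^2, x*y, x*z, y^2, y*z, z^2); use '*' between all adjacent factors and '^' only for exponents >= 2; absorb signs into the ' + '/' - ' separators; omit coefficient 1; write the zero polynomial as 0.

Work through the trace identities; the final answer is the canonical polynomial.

and tr(b a^-1) = tr(b)*tr(a) - tr(b a)   [inverse elimination on a] = x*y - z
tr(a^-1 b a^-1) = tr(b a^-1)*tr(a) - tr(b)   [inverse elimination on a] = x^2*y - x*z - y
and tr(b^2) = tr(b)*tr(b) - tr(1)   [square of b] = y^2 - 2
next, tr(b^2 a) = tr(b)*tr(a b) - tr(a)   [square of b] = y*z - x
and tr(b a^-1 b) = tr(b^2)*tr(a) - tr(b^2 a)   [inverse elimination on a] = x*y^2 - y*z - x
and tr(b a b a) = tr(a b)*tr(a b) - tr(1)   [split at a repeated a] = z^2 - 2
and tr(b a^-1 b a) = tr(b a b)*tr(a) - tr(b a b a)   [inverse elimination on a] = x*y*z - x^2 - z^2 + 2
next, tr(a^-1 b a^-1 b) = tr(b a^-1 b)*tr(a) - tr(b a^-1 b a)   [inverse elimination on a] = x^2*y^2 - 2*x*y*z + z^2 - 2
tr(a^-1 b a^-1 b^-1) = tr(a^-1 b a^-1)*tr(b) - tr(a^-1 b a^-1 b)   [inverse elimination on b] = x*y*z - y^2 - z^2 + 2
tr(a^-1 b a^-1 b^-1 a^-1) = tr(a^-1 b a^-1 b^-1)*tr(a) - tr(a^-1 b a^-1 b^-1 a)   [inverse elimination on a] = x^2*y*z - x*y^2 - x*z^2 + x

x^2*y*z - x*y^2 - x*z^2 + x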